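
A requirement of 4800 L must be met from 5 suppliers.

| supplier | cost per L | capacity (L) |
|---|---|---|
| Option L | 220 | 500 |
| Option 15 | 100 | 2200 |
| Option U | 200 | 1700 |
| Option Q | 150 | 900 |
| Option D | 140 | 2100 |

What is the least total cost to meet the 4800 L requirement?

589000

Cheapest first:
Option 15 at 100: take all 2200 L — 2600 still needed.
Option D at 140: take all 2100 L — 500 still needed.
Option Q (150): take the remaining 500 — done.
Option U, Option L: unused.
Cost = 2200×100 + 2100×140 + 500×150 = 589000.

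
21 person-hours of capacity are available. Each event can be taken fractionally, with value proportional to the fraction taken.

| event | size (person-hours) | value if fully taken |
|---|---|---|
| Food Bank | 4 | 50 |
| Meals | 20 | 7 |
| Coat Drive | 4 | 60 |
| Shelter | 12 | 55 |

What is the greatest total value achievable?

165.35

Best value per unit of size first: Coat Drive 60/4≈15, Food Bank 50/4≈12.5, Shelter 55/12≈4.58, Meals 7/20≈0.35.
Coat Drive: take in full, 4 person-hours for value 60 → 17 left.
Take all of Food Bank (4 person-hours, value 50) → 13 person-hours left.
All 12 person-hours of Shelter fit (value 55) → 1 remain.
1 person-hours left: a 1/20 share of Meals gives 7×1/20 = 0.35.
Total value = 165.35.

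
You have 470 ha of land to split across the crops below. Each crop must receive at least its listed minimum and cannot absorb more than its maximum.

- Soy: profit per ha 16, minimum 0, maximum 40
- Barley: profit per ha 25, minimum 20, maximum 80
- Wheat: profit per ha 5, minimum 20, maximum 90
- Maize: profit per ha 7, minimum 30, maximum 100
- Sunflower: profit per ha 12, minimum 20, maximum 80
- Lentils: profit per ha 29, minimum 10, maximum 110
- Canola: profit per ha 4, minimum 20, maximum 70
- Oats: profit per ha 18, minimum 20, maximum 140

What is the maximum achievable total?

Meeting every minimum uses 0+20+20+30+20+10+20+20 = 140 ha, leaving 330.
Rank by profit per ha: Lentils 29 > Barley 25 > Oats 18 > Soy 16 > Sunflower 12 > Maize 7 > Wheat 5 > Canola 4.
Lentils takes 100 more to reach its cap of 110 ; 230 left.
Barley takes 60 more to reach its cap of 80 ; 170 left.
Oats: +120 to 140 (cap) ; 50 left.
Soy takes 40 more to reach its cap of 40 ; 10 left.
Only 10 left; Sunflower takes them to reach 30.
Total = 16×40 + 25×80 + 5×20 + 7×30 + 12×30 + 29×110 + 4×20 + 18×140 = 9100.

9100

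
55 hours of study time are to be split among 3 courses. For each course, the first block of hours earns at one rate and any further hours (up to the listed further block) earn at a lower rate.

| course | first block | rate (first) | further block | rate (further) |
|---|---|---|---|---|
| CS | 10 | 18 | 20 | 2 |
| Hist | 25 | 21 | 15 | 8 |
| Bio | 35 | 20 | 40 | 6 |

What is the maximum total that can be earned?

1125

Treat each block as its own option and order by rate: Hist/T1 21 > Bio/T1 20 > CS/T1 18 > Hist/T2 8 > Bio/T2 6 > CS/T2 2.
Hist T1 at 21: fill all 25 → 30 left.
Bio/T1: +30 of 35 at 20; pool empty.
Total = 21×25 + 20×30 = 1125.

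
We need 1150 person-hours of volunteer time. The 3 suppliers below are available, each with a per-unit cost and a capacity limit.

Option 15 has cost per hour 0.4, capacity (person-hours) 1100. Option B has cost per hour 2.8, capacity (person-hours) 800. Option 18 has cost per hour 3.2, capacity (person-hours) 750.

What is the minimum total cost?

Cheapest first:
Option 15 (0.4): use full 1100 → 50 person-hours to go.
Take 50 from Option B at 2.8 to finish.
Option 18: unused.
Cost = 1100×0.4 + 50×2.8 = 580.

580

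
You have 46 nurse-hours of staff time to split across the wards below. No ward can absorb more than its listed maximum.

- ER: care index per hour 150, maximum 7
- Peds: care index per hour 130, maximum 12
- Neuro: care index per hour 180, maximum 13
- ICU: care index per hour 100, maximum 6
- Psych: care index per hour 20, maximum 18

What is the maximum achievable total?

Highest care index per hour first: Neuro 180 > ER 150 > Peds 130 > ICU 100 > Psych 20.
Neuro: +13 to 13 (cap) — 33 left.
ER takes 7 to reach its cap of 7 — 26 left.
Give Peds 12 to hit its cap of 12 — 14 left.
Give ICU 6 to hit its cap of 6 — 8 left.
Psych has room for 18 but only 8 remain, so it gets 8.
Total = 150×7 + 130×12 + 180×13 + 100×6 + 20×8 = 5710.

5710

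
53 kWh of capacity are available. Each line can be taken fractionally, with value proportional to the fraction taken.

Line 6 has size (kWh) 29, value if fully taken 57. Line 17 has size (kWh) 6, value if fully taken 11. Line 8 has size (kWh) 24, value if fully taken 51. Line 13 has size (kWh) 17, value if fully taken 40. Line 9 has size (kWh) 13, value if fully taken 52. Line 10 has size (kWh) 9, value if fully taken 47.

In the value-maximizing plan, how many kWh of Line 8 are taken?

14

Best value per unit of size first: Line 10 47/9≈5.22, Line 9 52/13≈4, Line 13 40/17≈2.35, Line 8 51/24≈2.12, Line 6 57/29≈1.97, Line 17 11/6≈1.83.
Take all of Line 10 (9 kWh, value 47) → 44 kWh left.
Take all of Line 9 (13 kWh, value 52) → 31 kWh left.
Line 13: take in full, 17 kWh for value 40 → 14 left.
Only 14 kWh remain; take 14/24 of Line 8 for value 51×14/24 = 29.75.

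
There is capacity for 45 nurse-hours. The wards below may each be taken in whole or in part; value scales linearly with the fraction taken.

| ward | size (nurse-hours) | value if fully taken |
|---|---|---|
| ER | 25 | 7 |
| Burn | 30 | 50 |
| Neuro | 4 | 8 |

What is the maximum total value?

61.08

Sort by value density: Neuro 8/4≈2, Burn 50/30≈1.67, ER 7/25≈0.28.
Take all of Neuro (4 nurse-hours, value 8) — 41 nurse-hours left.
Take all of Burn (30 nurse-hours, value 50) — 11 nurse-hours left.
Fill the last 11 nurse-hours with part of ER: 11/25 of it earns 3.08.
Total value = 61.08.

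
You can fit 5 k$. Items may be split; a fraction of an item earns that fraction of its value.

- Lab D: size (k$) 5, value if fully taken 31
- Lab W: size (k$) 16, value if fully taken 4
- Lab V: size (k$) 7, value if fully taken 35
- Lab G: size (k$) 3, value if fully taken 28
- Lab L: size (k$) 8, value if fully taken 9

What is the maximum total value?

Rank by value-to-size ratio: Lab G 28/3≈9.33, Lab D 31/5≈6.2, Lab V 35/7≈5, Lab L 9/8≈1.12, Lab W 4/16≈0.25.
All 3 k$ of Lab G fit (value 28) → 2 remain.
2 k$ left: a 2/5 share of Lab D gives 31×2/5 = 12.4.
Total value = 40.4.

40.4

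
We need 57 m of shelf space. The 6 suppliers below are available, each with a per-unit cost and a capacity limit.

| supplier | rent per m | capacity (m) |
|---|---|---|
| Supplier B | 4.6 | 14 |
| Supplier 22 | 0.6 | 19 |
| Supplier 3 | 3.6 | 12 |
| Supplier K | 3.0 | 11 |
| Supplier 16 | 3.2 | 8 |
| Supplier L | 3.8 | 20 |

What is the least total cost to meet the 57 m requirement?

Cheapest first:
Supplier 22 at 0.6: take all 19 m ; 38 still needed.
Supplier K (3.0): use full 11 ; 27 m to go.
Take 8 from Supplier 16 at 3.2 ; need 19 more.
Take 12 from Supplier 3 at 3.6 ; need 7 more.
Take 7 from Supplier L at 3.8 to finish.
Supplier B: unused.
Cost = 19×0.6 + 11×3.0 + 8×3.2 + 12×3.6 + 7×3.8 = 139.8.

139.8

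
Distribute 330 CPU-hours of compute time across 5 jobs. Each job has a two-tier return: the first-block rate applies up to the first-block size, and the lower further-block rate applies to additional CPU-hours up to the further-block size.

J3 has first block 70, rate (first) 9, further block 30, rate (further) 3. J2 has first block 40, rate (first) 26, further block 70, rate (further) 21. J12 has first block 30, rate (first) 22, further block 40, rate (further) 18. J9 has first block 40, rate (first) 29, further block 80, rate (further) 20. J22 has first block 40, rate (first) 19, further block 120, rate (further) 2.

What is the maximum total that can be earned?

7230

Order all 10 blocks by rate: J9/T1 29 > J2/T1 26 > J12/T1 22 > J2/T2 21 > J9/T2 20 > J22/T1 19 > J12/T2 18 > J3/T1 9 > J3/T2 3 > J22/T2 2.
J9/T1 (29): +40 — 290 left.
Fill J2 T1 block (40 at 26) — 250 left.
J12 T1 at 22: fill all 30 — 220 left.
Fill J2 T2 block (70 at 21) — 150 left.
Fill J9 T2 block (80 at 20) — 70 left.
J22/T1 (19): +40 — 30 left.
J12/T2: +30 of 40 at 18; pool empty.
Total = 29×40 + 26×40 + 22×30 + 21×70 + 20×80 + 19×40 + 18×30 = 7230.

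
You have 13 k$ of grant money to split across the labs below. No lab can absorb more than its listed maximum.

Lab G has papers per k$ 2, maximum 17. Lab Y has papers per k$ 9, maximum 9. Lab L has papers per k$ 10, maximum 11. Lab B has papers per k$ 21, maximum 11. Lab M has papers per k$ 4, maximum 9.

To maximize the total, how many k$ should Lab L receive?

Order the labs by papers per k$: Lab B 21 > Lab L 10 > Lab Y 9 > Lab M 4 > Lab G 2.
Lab B: +11 to 11 (cap) ; 2 left.
Lab L has room for 11 but only 2 remain, so it gets 2.

2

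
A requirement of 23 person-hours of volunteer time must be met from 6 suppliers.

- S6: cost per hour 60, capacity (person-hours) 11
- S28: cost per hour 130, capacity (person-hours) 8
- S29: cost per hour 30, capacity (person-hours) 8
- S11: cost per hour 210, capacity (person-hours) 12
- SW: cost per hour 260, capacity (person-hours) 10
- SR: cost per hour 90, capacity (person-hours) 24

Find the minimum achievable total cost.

1260

Cheapest first:
S29 at 30: take all 8 person-hours ; 15 still needed.
Take 11 from S6 at 60 ; need 4 more.
SR at 90: take 4 of its 24 ; requirement met.
S28, S11, SW: unused.
Cost = 8×30 + 11×60 + 4×90 = 1260.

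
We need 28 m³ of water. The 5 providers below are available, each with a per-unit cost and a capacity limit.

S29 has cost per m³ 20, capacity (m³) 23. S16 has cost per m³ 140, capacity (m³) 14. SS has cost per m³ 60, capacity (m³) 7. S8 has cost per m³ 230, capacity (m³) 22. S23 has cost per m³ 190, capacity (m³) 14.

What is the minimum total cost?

Use providers in increasing cost order.
S29 (20): use full 23 ; 5 m³ to go.
SS at 60: take 5 of its 7 ; requirement met.
S16, S23, S8: unused.
Cost = 23×20 + 5×60 = 760.

760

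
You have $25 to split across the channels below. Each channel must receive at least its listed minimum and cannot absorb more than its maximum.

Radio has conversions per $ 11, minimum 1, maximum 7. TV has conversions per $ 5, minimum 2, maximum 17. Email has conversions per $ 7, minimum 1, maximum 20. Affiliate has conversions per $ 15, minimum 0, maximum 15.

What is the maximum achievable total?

319

Meeting every minimum uses 1+2+1+0 = 4 $, leaving 21.
Order the channels by conversions per $: Affiliate 15 > Radio 11 > Email 7 > TV 5.
Give Affiliate 15 more to hit its cap of 15 → 6 left.
Radio: +6 to 7 (cap) → 0 left.
Total = 11×7 + 5×2 + 7×1 + 15×15 = 319.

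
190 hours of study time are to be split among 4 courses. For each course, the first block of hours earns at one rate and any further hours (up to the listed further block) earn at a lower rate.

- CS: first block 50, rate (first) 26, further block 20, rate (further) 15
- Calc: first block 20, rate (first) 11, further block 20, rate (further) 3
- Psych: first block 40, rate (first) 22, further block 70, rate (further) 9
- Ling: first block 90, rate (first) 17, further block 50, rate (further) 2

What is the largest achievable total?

Order all 8 blocks by rate: CS/tier1 26 > Psych/tier1 22 > Ling/tier1 17 > CS/tier2 15 > Calc/tier1 11 > Psych/tier2 9 > Calc/tier2 3 > Ling/tier2 2.
CS/tier1 (26): +50 — 140 left.
Psych tier1 at 22: fill all 40 — 100 left.
Fill Ling tier1 block (90 at 17) — 10 left.
10 remain; put them into CS tier2 at 15.
Total = 26×50 + 22×40 + 17×90 + 15×10 = 3860.

3860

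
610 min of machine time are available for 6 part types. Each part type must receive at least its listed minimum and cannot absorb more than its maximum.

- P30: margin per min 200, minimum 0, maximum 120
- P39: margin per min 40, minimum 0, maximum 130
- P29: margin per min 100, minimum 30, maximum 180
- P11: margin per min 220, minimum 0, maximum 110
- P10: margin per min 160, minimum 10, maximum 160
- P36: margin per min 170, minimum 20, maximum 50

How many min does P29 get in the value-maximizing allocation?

Meeting every minimum uses 0+0+30+0+10+20 = 60 min, leaving 550.
Highest margin per min first: P11 220 > P30 200 > P36 170 > P10 160 > P29 100 > P39 40.
P11: +110 to 110 (cap) — 440 left.
P30: +120 to 120 (cap) — 320 left.
P36 takes 30 more to reach its cap of 50 — 290 left.
P10 takes 150 more to reach its cap of 160 — 140 left.
P29: +140 (room for 150) → 170. Pool exhausted.

170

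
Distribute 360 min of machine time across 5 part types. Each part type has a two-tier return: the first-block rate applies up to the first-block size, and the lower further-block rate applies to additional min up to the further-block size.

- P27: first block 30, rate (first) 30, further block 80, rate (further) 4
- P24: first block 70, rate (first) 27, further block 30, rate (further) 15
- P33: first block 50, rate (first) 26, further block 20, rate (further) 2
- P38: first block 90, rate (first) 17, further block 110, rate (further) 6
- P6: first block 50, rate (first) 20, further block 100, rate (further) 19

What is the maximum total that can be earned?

Rank every tier by rate: P27/tier1 30 > P24/tier1 27 > P33/tier1 26 > P6/tier1 20 > P6/tier2 19 > P38/tier1 17 > P24/tier2 15 > P38/tier2 6 > P27/tier2 4 > P33/tier2 2.
Fill P27 tier1 block (30 at 30) → 330 left.
Fill P24 tier1 block (70 at 27) → 260 left.
P33/tier1 (26): +50 → 210 left.
Fill P6 tier1 block (50 at 20) → 160 left.
Fill P6 tier2 block (100 at 19) → 60 left.
P38 tier1 at 17: only 60 left, fill 60.
Total = 30×30 + 27×70 + 26×50 + 20×50 + 19×100 + 17×60 = 8010.

8010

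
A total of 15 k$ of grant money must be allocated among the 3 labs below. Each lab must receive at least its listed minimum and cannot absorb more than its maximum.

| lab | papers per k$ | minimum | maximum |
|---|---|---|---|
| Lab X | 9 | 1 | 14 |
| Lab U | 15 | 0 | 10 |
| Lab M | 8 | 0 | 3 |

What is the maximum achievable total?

195

Meeting every minimum uses 1+0+0 = 1 k$, leaving 14.
Highest papers per k$ first: Lab U 15 > Lab X 9 > Lab M 8.
Give Lab U 10 more to hit its cap of 10 ; 4 left.
Lab X has room for 13 more but only 4 remain, so it gets 5.
Total = 9×5 + 15×10 = 195.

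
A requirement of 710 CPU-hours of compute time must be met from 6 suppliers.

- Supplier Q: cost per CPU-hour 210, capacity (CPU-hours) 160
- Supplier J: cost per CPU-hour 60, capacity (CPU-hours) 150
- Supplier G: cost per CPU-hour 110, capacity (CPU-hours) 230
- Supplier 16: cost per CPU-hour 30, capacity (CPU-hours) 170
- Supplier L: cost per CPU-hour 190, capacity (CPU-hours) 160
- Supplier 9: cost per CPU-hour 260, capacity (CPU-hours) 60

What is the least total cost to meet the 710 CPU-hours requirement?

Cheapest first:
Supplier 16 at 30: take all 170 CPU-hours → 540 still needed.
Take 150 from Supplier J at 60 → need 390 more.
Supplier G (110): use full 230 → 160 CPU-hours to go.
Supplier L at 190: take all 160 CPU-hours → 0 still needed.
Supplier Q, Supplier 9: unused.
Cost = 170×30 + 150×60 + 230×110 + 160×190 = 69800.

69800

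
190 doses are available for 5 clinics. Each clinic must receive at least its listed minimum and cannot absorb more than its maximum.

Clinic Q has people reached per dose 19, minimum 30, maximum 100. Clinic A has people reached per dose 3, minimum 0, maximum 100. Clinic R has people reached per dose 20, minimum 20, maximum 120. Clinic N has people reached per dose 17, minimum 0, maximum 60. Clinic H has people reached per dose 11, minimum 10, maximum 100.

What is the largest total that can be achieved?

3650

Meeting every minimum uses 30+0+20+0+10 = 60 doses, leaving 130.
Order the clinics by people reached per dose: Clinic R 20 > Clinic Q 19 > Clinic N 17 > Clinic H 11 > Clinic A 3.
Clinic R takes 100 more to reach its cap of 120 → 30 left.
Only 30 left; Clinic Q takes them to reach 60.
Total = 19×60 + 20×120 + 11×10 = 3650.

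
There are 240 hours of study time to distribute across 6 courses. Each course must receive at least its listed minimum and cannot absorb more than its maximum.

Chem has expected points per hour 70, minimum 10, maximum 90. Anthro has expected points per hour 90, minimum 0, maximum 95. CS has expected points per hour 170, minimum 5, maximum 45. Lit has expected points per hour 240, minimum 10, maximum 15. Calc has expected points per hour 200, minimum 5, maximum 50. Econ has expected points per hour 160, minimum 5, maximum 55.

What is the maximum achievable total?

Meeting every minimum uses 10+0+5+10+5+5 = 35 hours, leaving 205.
Highest expected points per hour first: Lit 240 > Calc 200 > CS 170 > Econ 160 > Anthro 90 > Chem 70.
Give Lit 5 more to hit its cap of 15 ; 200 left.
Give Calc 45 more to hit its cap of 50 ; 155 left.
CS takes 40 more to reach its cap of 45 ; 115 left.
Econ: +50 to 55 (cap) ; 65 left.
Only 65 left; Anthro takes them to reach 65.
Total = 70×10 + 90×65 + 170×45 + 240×15 + 200×50 + 160×55 = 36600.

36600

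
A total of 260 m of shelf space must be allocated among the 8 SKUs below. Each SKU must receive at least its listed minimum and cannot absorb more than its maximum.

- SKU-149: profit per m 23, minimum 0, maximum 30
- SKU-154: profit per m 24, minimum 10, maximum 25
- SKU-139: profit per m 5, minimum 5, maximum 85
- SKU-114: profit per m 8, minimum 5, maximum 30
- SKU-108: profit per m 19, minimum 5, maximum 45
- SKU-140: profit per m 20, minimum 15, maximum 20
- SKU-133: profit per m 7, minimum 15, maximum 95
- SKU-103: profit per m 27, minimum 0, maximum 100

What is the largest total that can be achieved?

5535

Meeting every minimum uses 0+10+5+5+5+15+15+0 = 55 m, leaving 205.
Order the SKUs by profit per m: SKU-103 27 > SKU-154 24 > SKU-149 23 > SKU-140 20 > SKU-108 19 > SKU-114 8 > SKU-133 7 > SKU-139 5.
SKU-103: +100 to 100 (cap) — 105 left.
SKU-154: +15 to 25 (cap) — 90 left.
Give SKU-149 30 more to hit its cap of 30 — 60 left.
Give SKU-140 5 more to hit its cap of 20 — 55 left.
SKU-108: +40 to 45 (cap) — 15 left.
SKU-114: +15 (room for 25) → 20. Pool exhausted.
Total = 23×30 + 24×25 + 5×5 + 8×20 + 19×45 + 20×20 + 7×15 + 27×100 = 5535.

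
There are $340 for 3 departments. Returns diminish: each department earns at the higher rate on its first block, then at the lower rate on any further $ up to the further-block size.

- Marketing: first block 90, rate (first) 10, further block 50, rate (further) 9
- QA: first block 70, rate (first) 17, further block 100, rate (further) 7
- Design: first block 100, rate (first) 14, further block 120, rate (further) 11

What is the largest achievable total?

4410

Order all 6 blocks by rate: QA/T1 17 > Design/T1 14 > Design/T2 11 > Marketing/T1 10 > Marketing/T2 9 > QA/T2 7.
Fill QA T1 block (70 at 17) — 270 left.
Fill Design T1 block (100 at 14) — 170 left.
Design/T2 (11): +120 — 50 left.
Marketing T1 at 10: only 50 left, fill 50.
Total = 17×70 + 14×100 + 11×120 + 10×50 = 4410.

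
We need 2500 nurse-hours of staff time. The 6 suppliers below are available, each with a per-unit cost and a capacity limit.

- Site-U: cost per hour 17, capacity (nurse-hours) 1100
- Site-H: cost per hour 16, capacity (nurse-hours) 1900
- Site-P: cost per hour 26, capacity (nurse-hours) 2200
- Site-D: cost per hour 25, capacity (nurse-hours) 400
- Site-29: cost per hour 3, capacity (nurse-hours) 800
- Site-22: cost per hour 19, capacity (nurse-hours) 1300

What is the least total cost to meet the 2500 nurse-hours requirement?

Cheapest first:
Site-29 at 3: take all 800 nurse-hours — 1700 still needed.
Site-H at 16: take 1700 of its 1900 — requirement met.
Site-U, Site-22, Site-D, Site-P: unused.
Cost = 800×3 + 1700×16 = 29600.

29600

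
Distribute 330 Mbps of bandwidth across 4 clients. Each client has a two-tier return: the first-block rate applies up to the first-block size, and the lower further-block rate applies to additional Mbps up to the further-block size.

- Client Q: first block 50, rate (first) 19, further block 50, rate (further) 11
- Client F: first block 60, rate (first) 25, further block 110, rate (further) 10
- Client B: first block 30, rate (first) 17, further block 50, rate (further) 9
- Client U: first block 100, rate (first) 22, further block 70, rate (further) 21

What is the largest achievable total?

6850

Rank every tier by rate: Client F/first 25 > Client U/first 22 > Client U/second 21 > Client Q/first 19 > Client B/first 17 > Client Q/second 11 > Client F/second 10 > Client B/second 9.
Fill Client F first block (60 at 25) ; 270 left.
Client U first at 22: fill all 100 ; 170 left.
Client U second at 21: fill all 70 ; 100 left.
Client Q/first (19): +50 ; 50 left.
Client B first at 17: fill all 30 ; 20 left.
Client Q second at 11: only 20 left, fill 20.
Total = 25×60 + 22×100 + 21×70 + 19×50 + 17×30 + 11×20 = 6850.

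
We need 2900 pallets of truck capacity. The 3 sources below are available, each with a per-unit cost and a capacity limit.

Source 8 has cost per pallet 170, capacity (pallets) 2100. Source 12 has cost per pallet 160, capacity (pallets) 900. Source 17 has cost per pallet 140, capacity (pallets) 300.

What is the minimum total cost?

Use sources in increasing cost order.
Source 17 at 140: take all 300 pallets ; 2600 still needed.
Source 12 (160): use full 900 ; 1700 pallets to go.
Source 8 (170): take the remaining 1700 ; done.
Cost = 300×140 + 900×160 + 1700×170 = 475000.

475000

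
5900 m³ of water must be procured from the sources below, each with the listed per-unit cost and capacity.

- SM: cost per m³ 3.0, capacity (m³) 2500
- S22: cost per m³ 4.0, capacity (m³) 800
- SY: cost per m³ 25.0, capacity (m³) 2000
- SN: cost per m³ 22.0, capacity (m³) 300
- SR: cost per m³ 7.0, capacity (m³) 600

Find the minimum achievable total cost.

64000

Cheapest first:
Take 2500 from SM at 3.0 — need 3400 more.
S22 (4.0): use full 800 — 2600 m³ to go.
SR (7.0): use full 600 — 2000 m³ to go.
SN (22.0): use full 300 — 1700 m³ to go.
Take 1700 from SY at 25.0 to finish.
Cost = 2500×3.0 + 800×4.0 + 600×7.0 + 300×22.0 + 1700×25.0 = 64000.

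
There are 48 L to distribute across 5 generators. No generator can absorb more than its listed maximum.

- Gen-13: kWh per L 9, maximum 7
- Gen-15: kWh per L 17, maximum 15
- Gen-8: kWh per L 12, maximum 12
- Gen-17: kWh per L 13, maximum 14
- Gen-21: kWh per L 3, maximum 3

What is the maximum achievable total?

644

Highest kWh per L first: Gen-15 17 > Gen-17 13 > Gen-8 12 > Gen-13 9 > Gen-21 3.
Give Gen-15 15 to hit its cap of 15 — 33 left.
Gen-17 takes 14 to reach its cap of 14 — 19 left.
Gen-8 takes 12 to reach its cap of 12 — 7 left.
Gen-13: +7 to 7 (cap) — 0 left.
Total = 9×7 + 17×15 + 12×12 + 13×14 = 644.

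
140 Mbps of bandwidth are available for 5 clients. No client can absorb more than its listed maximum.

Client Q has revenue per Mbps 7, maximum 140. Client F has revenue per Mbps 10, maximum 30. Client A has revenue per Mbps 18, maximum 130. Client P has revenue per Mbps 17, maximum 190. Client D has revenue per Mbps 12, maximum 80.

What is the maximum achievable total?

Highest revenue per Mbps first: Client A 18 > Client P 17 > Client D 12 > Client F 10 > Client Q 7.
Client A: +130 to 130 (cap) — 10 left.
Client P has room for 190 but only 10 remain, so it gets 10.
Total = 18×130 + 17×10 = 2510.

2510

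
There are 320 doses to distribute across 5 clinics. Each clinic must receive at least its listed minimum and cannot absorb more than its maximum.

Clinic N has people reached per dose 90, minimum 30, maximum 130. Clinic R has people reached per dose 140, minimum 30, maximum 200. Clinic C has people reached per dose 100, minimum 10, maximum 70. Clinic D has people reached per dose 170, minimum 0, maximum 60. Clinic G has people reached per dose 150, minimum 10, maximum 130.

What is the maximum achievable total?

46000

Meeting every minimum uses 30+30+10+0+10 = 80 doses, leaving 240.
Rank by people reached per dose: Clinic D 170 > Clinic G 150 > Clinic R 140 > Clinic C 100 > Clinic N 90.
Clinic D takes 60 more to reach its cap of 60 → 180 left.
Clinic G: +120 to 130 (cap) → 60 left.
Clinic R has room for 170 more but only 60 remain, so it gets 90.
Total = 90×30 + 140×90 + 100×10 + 170×60 + 150×130 = 46000.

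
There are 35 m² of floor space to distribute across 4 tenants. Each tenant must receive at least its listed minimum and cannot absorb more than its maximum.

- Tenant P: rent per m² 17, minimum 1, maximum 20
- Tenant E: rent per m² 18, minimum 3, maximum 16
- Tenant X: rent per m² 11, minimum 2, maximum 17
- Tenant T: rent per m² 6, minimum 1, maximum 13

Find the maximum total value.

588

Meeting every minimum uses 1+3+2+1 = 7 m², leaving 28.
Highest rent per m² first: Tenant E 18 > Tenant P 17 > Tenant X 11 > Tenant T 6.
Tenant E: +13 to 16 (cap) → 15 left.
Tenant P has room for 19 more but only 15 remain, so it gets 16.
Total = 17×16 + 18×16 + 11×2 + 6×1 = 588.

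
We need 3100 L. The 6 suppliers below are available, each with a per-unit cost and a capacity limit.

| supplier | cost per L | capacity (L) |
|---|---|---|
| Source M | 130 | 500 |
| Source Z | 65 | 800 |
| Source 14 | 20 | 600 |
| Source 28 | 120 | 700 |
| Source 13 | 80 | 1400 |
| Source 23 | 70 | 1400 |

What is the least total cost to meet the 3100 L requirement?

Cheapest first:
Source 14 (20): use full 600 ; 2500 L to go.
Source Z (65): use full 800 ; 1700 L to go.
Source 23 (70): use full 1400 ; 300 L to go.
Source 13 (80): take the remaining 300 ; done.
Source 28, Source M: unused.
Cost = 600×20 + 800×65 + 1400×70 + 300×80 = 186000.

186000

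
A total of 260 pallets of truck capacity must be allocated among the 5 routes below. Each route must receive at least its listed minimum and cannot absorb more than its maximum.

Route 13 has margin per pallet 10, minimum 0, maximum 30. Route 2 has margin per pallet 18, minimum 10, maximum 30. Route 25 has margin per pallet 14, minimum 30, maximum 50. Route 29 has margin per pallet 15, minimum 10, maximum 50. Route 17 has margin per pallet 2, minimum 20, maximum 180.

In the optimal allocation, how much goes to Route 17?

100

Meeting every minimum uses 0+10+30+10+20 = 70 pallets, leaving 190.
Order the routes by margin per pallet: Route 2 18 > Route 29 15 > Route 25 14 > Route 13 10 > Route 17 2.
Route 2 takes 20 more to reach its cap of 30 ; 170 left.
Route 29: +40 to 50 (cap) ; 130 left.
Route 25 takes 20 more to reach its cap of 50 ; 110 left.
Route 13 takes 30 more to reach its cap of 30 ; 80 left.
Only 80 left; Route 17 takes them to reach 100.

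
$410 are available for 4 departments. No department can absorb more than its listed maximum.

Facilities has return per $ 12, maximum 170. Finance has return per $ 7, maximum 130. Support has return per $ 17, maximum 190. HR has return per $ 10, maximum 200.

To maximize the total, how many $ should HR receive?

Order the departments by return per $: Support 17 > Facilities 12 > HR 10 > Finance 7.
Support takes 190 to reach its cap of 190 → 220 left.
Facilities: +170 to 170 (cap) → 50 left.
Only 50 left; HR takes them to reach 50.

50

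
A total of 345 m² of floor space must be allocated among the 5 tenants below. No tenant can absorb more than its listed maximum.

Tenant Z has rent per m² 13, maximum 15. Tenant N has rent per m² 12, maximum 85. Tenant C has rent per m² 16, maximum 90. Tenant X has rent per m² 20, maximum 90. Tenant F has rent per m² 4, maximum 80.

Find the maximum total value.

4715

Highest rent per m² first: Tenant X 20 > Tenant C 16 > Tenant Z 13 > Tenant N 12 > Tenant F 4.
Tenant X: +90 to 90 (cap) → 255 left.
Tenant C takes 90 to reach its cap of 90 → 165 left.
Tenant Z takes 15 to reach its cap of 15 → 150 left.
Tenant N: +85 to 85 (cap) → 65 left.
Tenant F has room for 80 but only 65 remain, so it gets 65.
Total = 13×15 + 12×85 + 16×90 + 20×90 + 4×65 = 4715.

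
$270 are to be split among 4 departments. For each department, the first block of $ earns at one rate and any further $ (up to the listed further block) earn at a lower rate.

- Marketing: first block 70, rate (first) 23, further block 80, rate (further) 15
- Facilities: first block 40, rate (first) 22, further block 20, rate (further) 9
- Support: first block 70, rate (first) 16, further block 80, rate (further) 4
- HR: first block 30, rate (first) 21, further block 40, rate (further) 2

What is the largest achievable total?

Treat each block as its own option and order by rate: Marketing/tier1 23 > Facilities/tier1 22 > HR/tier1 21 > Support/tier1 16 > Marketing/tier2 15 > Facilities/tier2 9 > Support/tier2 4 > HR/tier2 2.
Marketing tier1 at 23: fill all 70 → 200 left.
Facilities/tier1 (22): +40 → 160 left.
HR tier1 at 21: fill all 30 → 130 left.
Fill Support tier1 block (70 at 16) → 60 left.
Marketing tier2 at 15: only 60 left, fill 60.
Total = 23×70 + 22×40 + 21×30 + 16×70 + 15×60 = 5140.

5140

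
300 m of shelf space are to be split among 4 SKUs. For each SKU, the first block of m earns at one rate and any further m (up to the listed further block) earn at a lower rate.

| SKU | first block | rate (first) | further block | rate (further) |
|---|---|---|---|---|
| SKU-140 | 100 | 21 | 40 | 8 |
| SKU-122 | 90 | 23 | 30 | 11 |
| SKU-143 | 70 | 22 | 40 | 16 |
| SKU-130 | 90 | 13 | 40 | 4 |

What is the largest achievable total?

6350

Order all 8 blocks by rate: SKU-122/T1 23 > SKU-143/T1 22 > SKU-140/T1 21 > SKU-143/T2 16 > SKU-130/T1 13 > SKU-122/T2 11 > SKU-140/T2 8 > SKU-130/T2 4.
SKU-122 T1 at 23: fill all 90 — 210 left.
SKU-143 T1 at 22: fill all 70 — 140 left.
SKU-140/T1 (21): +100 — 40 left.
SKU-143/T2 (16): +40 — 0 left.
Total = 23×90 + 22×70 + 21×100 + 16×40 = 6350.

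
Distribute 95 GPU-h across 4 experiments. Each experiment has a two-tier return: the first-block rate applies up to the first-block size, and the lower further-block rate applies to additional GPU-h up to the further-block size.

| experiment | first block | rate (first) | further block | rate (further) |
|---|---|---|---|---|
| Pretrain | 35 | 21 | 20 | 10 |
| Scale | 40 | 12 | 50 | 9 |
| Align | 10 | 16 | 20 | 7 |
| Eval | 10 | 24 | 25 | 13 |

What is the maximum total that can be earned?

Rank every tier by rate: Eval/tier1 24 > Pretrain/tier1 21 > Align/tier1 16 > Eval/tier2 13 > Scale/tier1 12 > Pretrain/tier2 10 > Scale/tier2 9 > Align/tier2 7.
Eval tier1 at 24: fill all 10 — 85 left.
Pretrain tier1 at 21: fill all 35 — 50 left.
Fill Align tier1 block (10 at 16) — 40 left.
Eval tier2 at 13: fill all 25 — 15 left.
15 remain; put them into Scale tier1 at 12.
Total = 24×10 + 21×35 + 16×10 + 13×25 + 12×15 = 1640.

1640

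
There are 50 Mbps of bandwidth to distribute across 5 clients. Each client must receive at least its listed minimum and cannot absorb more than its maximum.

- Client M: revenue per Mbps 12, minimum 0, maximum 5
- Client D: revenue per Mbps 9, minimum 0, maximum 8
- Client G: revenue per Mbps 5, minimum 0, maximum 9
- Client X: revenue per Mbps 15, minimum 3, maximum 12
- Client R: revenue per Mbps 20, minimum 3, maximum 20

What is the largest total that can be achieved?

737

Meeting every minimum uses 0+0+0+3+3 = 6 Mbps, leaving 44.
Rank by revenue per Mbps: Client R 20 > Client X 15 > Client M 12 > Client D 9 > Client G 5.
Give Client R 17 more to hit its cap of 20 → 27 left.
Client X takes 9 more to reach its cap of 12 → 18 left.
Client M takes 5 more to reach its cap of 5 → 13 left.
Give Client D 8 more to hit its cap of 8 → 5 left.
Client G has room for 9 more but only 5 remain, so it gets 5.
Total = 12×5 + 9×8 + 5×5 + 15×12 + 20×20 = 737.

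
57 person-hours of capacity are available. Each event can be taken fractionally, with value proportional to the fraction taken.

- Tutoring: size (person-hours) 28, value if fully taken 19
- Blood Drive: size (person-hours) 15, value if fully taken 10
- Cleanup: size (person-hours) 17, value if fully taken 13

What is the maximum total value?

40

Rank by value-to-size ratio: Cleanup 13/17≈0.765, Tutoring 19/28≈0.679, Blood Drive 10/15≈0.667.
All 17 person-hours of Cleanup fit (value 13) — 40 remain.
Take all of Tutoring (28 person-hours, value 19) — 12 person-hours left.
Only 12 person-hours remain; take 12/15 of Blood Drive for value 10×12/15 = 8.
Total value = 40.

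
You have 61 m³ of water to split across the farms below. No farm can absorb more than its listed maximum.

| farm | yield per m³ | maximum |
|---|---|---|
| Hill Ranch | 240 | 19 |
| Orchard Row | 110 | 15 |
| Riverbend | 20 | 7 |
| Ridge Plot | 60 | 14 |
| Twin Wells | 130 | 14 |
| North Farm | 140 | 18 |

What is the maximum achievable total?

10000

Order the farms by yield per m³: Hill Ranch 240 > North Farm 140 > Twin Wells 130 > Orchard Row 110 > Ridge Plot 60 > Riverbend 20.
Hill Ranch takes 19 to reach its cap of 19 → 42 left.
Give North Farm 18 to hit its cap of 18 → 24 left.
Give Twin Wells 14 to hit its cap of 14 → 10 left.
Orchard Row: +10 (room for 15) → 10. Pool exhausted.
Total = 240×19 + 110×10 + 130×14 + 140×18 = 10000.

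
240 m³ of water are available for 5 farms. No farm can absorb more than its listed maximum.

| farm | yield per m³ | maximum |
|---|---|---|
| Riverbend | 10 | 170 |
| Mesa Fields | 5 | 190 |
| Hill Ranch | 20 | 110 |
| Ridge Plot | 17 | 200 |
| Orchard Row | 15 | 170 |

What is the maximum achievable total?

4410

Highest yield per m³ first: Hill Ranch 20 > Ridge Plot 17 > Orchard Row 15 > Riverbend 10 > Mesa Fields 5.
Hill Ranch takes 110 to reach its cap of 110 ; 130 left.
Only 130 left; Ridge Plot takes them to reach 130.
Total = 20×110 + 17×130 = 4410.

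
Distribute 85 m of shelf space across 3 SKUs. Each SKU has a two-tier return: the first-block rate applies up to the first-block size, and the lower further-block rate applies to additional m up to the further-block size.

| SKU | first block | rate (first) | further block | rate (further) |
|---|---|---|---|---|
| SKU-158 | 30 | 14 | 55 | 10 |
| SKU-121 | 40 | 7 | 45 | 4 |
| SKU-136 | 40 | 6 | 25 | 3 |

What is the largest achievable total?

970

Rank every tier by rate: SKU-158/tier1 14 > SKU-158/tier2 10 > SKU-121/tier1 7 > SKU-136/tier1 6 > SKU-121/tier2 4 > SKU-136/tier2 3.
Fill SKU-158 tier1 block (30 at 14) ; 55 left.
SKU-158 tier2 at 10: fill all 55 ; 0 left.
Total = 14×30 + 10×55 = 970.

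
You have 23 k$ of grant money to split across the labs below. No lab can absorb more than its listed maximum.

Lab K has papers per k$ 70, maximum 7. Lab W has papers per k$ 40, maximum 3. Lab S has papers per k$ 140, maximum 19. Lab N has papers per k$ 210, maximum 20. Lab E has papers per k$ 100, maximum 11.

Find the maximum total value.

Order the labs by papers per k$: Lab N 210 > Lab S 140 > Lab E 100 > Lab K 70 > Lab W 40.
Lab N: +20 to 20 (cap) ; 3 left.
Only 3 left; Lab S takes them to reach 3.
Total = 140×3 + 210×20 = 4620.

4620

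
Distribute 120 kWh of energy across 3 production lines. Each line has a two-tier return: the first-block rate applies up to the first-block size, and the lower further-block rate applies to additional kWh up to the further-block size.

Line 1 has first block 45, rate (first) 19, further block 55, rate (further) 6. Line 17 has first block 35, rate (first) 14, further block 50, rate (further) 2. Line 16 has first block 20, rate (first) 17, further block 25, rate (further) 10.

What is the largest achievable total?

Rank every tier by rate: Line 1/first 19 > Line 16/first 17 > Line 17/first 14 > Line 16/second 10 > Line 1/second 6 > Line 17/second 2.
Line 1/first (19): +45 → 75 left.
Line 16 first at 17: fill all 20 → 55 left.
Line 17/first (14): +35 → 20 left.
Line 16 second at 10: only 20 left, fill 20.
Total = 19×45 + 17×20 + 14×35 + 10×20 = 1885.

1885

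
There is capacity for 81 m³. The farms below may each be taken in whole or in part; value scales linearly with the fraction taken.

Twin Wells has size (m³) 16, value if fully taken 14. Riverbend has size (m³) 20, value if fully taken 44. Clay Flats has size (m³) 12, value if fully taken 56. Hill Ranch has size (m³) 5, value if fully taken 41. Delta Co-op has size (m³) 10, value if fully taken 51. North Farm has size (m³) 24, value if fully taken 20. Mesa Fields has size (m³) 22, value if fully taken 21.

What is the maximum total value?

Rank by value-to-size ratio: Hill Ranch 41/5≈8.2, Delta Co-op 51/10≈5.1, Clay Flats 56/12≈4.67, Riverbend 44/20≈2.2, Mesa Fields 21/22≈0.955, Twin Wells 14/16≈0.875, North Farm 20/24≈0.833.
All 5 m³ of Hill Ranch fit (value 41) ; 76 remain.
Take all of Delta Co-op (10 m³, value 51) ; 66 m³ left.
Clay Flats: take in full, 12 m³ for value 56 ; 54 left.
Riverbend: take in full, 20 m³ for value 44 ; 34 left.
Take all of Mesa Fields (22 m³, value 21) ; 12 m³ left.
Fill the last 12 m³ with part of Twin Wells: 12/16 of it earns 10.5.
Total value = 223.5.

223.5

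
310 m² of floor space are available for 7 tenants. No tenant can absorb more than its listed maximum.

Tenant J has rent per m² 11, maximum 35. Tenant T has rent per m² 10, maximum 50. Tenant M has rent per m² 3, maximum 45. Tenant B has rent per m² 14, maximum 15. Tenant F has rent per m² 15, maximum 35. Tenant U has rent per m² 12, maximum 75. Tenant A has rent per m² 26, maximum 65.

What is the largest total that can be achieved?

Highest rent per m² first: Tenant A 26 > Tenant F 15 > Tenant B 14 > Tenant U 12 > Tenant J 11 > Tenant T 10 > Tenant M 3.
Give Tenant A 65 to hit its cap of 65 → 245 left.
Tenant F: +35 to 35 (cap) → 210 left.
Tenant B takes 15 to reach its cap of 15 → 195 left.
Give Tenant U 75 to hit its cap of 75 → 120 left.
Tenant J takes 35 to reach its cap of 35 → 85 left.
Tenant T takes 50 to reach its cap of 50 → 35 left.
Only 35 left; Tenant M takes them to reach 35.
Total = 11×35 + 10×50 + 3×35 + 14×15 + 15×35 + 12×75 + 26×65 = 4315.

4315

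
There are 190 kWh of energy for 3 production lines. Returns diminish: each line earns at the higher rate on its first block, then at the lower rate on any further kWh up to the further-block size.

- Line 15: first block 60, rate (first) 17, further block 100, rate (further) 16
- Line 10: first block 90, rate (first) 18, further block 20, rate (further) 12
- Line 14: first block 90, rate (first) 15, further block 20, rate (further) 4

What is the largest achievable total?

Rank every tier by rate: Line 10/T1 18 > Line 15/T1 17 > Line 15/T2 16 > Line 14/T1 15 > Line 10/T2 12 > Line 14/T2 4.
Fill Line 10 T1 block (90 at 18) → 100 left.
Fill Line 15 T1 block (60 at 17) → 40 left.
Line 15 T2 at 16: only 40 left, fill 40.
Total = 18×90 + 17×60 + 16×40 = 3280.

3280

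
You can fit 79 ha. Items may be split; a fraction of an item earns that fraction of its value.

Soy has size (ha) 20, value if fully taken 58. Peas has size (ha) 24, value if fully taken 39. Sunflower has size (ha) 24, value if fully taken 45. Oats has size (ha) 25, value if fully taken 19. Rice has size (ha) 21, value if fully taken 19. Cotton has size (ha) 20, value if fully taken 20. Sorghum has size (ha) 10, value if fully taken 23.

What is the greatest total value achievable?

166

Best value per unit of size first: Soy 58/20≈2.9, Sorghum 23/10≈2.3, Sunflower 45/24≈1.88, Peas 39/24≈1.62, Cotton 20/20≈1, Rice 19/21≈0.905, Oats 19/25≈0.76.
Soy: take in full, 20 ha for value 58 — 59 left.
Take all of Sorghum (10 ha, value 23) — 49 ha left.
Take all of Sunflower (24 ha, value 45) — 25 ha left.
Take all of Peas (24 ha, value 39) — 1 ha left.
Fill the last 1 ha with part of Cotton: 1/20 of it earns 1.
Total value = 166.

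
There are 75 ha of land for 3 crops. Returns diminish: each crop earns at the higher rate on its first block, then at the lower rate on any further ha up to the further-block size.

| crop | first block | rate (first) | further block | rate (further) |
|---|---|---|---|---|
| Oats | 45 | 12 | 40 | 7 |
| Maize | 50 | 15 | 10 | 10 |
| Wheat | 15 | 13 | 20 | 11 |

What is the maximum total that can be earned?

Order all 6 blocks by rate: Maize/first 15 > Wheat/first 13 > Oats/first 12 > Wheat/second 11 > Maize/second 10 > Oats/second 7.
Maize/first (15): +50 ; 25 left.
Wheat/first (13): +15 ; 10 left.
Oats/first: +10 of 45 at 12; pool empty.
Total = 15×50 + 13×15 + 12×10 = 1065.

1065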